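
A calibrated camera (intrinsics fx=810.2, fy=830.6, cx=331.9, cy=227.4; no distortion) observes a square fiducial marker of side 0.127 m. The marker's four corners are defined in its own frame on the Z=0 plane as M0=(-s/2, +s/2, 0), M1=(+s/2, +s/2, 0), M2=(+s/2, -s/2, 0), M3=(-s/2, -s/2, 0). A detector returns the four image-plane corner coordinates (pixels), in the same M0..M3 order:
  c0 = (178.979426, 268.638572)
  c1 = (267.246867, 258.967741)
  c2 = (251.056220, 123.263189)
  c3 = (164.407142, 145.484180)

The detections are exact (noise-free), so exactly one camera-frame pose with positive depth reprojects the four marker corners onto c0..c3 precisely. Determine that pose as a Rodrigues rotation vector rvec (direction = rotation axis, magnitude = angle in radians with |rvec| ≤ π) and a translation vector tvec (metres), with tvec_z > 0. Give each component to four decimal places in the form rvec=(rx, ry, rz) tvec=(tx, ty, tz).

rvec=(0.0322, 0.6684, -0.1209) tvec=(-0.1187, -0.0273, 0.8105)

Intrinsics K: fx=810.2, fy=830.6, cx=331.9, cy=227.4
Marker side s = 0.127 m; corners in marker frame (Z=0):
  M0 = (-0.0635, +0.0635, 0)
  M1 = (+0.0635, +0.0635, 0)
  M2 = (+0.0635, -0.0635, 0)
  M3 = (-0.0635, -0.0635, 0)
Detected image corners:
  c0 = (178.979426, 268.638572) px
  c1 = (267.246867, 258.967741) px
  c2 = (251.056220, 123.263189) px
  c3 = (164.407142, 145.484180) px
Planar DLT: solve 8×8 A·h = b for H (H[2,2]=1):
  H  [+523.87013 +118.39551 +213.29302]
  H  [-277.87289 +1014.50358 +199.42972]
  H  [-0.76488 -0.01118 +1.00000]
B = K⁻¹H; ‖b₁‖=1.233763, ‖b₂‖=1.233763; λ = 2/(‖b₁‖+‖b₂‖) = 0.810529, sign → tz>0 ⇒ λ=+0.810529
r₁ = λ·B[:,0] = (+0.77805,-0.10143,-0.61996); r₂ = λ·B[:,1] = (+0.12216,+0.99247,-0.00906)
r₃ = r₁×r₂ = (+0.61621,-0.06868,+0.78458); SVD([r₁ r₂ r₃]) → R = UVᵀ:
  R  [+0.77805 +0.12216 +0.61621]
  R  [-0.10143 +0.99247 -0.06868]
  R  [-0.61996 -0.00906 +0.78458]
t = (-0.11866, -0.02729, +0.81053) m
tr R = 2.555101; θ = arccos((tr R − 1)/2) = 0.680035 rad = 38.963°
axis k = ((R−Rᵀ)₃₂, (R−Rᵀ)₁₃, (R−Rᵀ)₂₁) / (2 sinθ) = (+0.047403, +0.982928, -0.177780)
rvec = θ·k = (+0.032236, +0.668426, -0.120897)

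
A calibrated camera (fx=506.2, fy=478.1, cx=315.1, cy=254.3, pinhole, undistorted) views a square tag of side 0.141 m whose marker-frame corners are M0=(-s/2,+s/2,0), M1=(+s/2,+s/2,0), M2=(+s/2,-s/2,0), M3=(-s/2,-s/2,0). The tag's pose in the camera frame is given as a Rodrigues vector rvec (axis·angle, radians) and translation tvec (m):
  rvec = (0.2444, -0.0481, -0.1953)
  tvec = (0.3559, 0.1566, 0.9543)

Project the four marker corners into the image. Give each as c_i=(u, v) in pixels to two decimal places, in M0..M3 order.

c0=(471.64, 371.44) c1=(542.97, 357.33) c2=(537.20, 292.79) c3=(463.21, 307.19)

Intrinsics K: fx=506.2, fy=478.1, cx=315.1, cy=254.3
Marker side s = 0.141 m; corners in marker frame (Z=0):
  M0 = (-0.0705, +0.0705, 0)
  M1 = (+0.0705, +0.0705, 0)
  M2 = (+0.0705, -0.0705, 0)
  M3 = (-0.0705, -0.0705, 0)
rvec = (0.2444, -0.0481, -0.1953), |rvec| = θ = 0.31652 rad = 18.135°
Rodrigues: sinθ=0.31126, 1−cosθ=0.04968; R = I + sinθ·[k]× + (1−cosθ)·[k]×²:
    [+0.97994 +0.18623 -0.07097]
    [-0.19788 +0.95147 -0.23568]
    [+0.02363 +0.24500 +0.96924]
t = (0.3559, 0.1566, 0.9543) m
M0: Pc = R·M0+t = (+0.29994, +0.23763, +0.96991); u = 506.2·(+0.29994)/0.96991 + 315.1 = 471.6422, v = 478.1·(+0.23763)/0.96991 + 254.3 = 371.4357
M1: Pc = R·M1+t = (+0.43811, +0.20973, +0.97324); u = 506.2·(+0.43811)/0.97324 + 315.1 = 542.9719, v = 478.1·(+0.20973)/0.97324 + 254.3 = 357.3281
M2: Pc = R·M2+t = (+0.41186, +0.07557, +0.93869); u = 506.2·(+0.41186)/0.93869 + 315.1 = 537.1979, v = 478.1·(+0.07557)/0.93869 + 254.3 = 292.7899
M3: Pc = R·M3+t = (+0.27369, +0.10347, +0.93536); u = 506.2·(+0.27369)/0.93536 + 315.1 = 463.2133, v = 478.1·(+0.10347)/0.93536 + 254.3 = 307.1887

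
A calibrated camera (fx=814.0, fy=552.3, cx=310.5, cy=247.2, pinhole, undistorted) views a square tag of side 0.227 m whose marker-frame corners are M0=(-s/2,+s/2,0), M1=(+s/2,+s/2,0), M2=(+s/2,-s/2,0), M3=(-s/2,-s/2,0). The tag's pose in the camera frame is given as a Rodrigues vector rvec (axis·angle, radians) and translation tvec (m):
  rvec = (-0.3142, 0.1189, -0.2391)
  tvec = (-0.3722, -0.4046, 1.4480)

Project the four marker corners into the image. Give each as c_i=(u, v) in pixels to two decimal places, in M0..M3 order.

c0=(48.41, 141.71) c1=(172.17, 117.95) c2=(152.17, 45.86) c3=(34.66, 69.32)

Intrinsics K: fx=814.0, fy=552.3, cx=310.5, cy=247.2
Marker side s = 0.227 m; corners in marker frame (Z=0):
  M0 = (-0.1135, +0.1135, 0)
  M1 = (+0.1135, +0.1135, 0)
  M2 = (+0.1135, -0.1135, 0)
  M3 = (-0.1135, -0.1135, 0)
rvec = (-0.3142, 0.1189, -0.2391), |rvec| = θ = 0.41234 rad = 23.626°
Rodrigues: sinθ=0.40076, 1−cosθ=0.08382; R = I + sinθ·[k]× + (1−cosθ)·[k]×²:
    [+0.96485 +0.21397 +0.15259]
    [-0.25080 +0.92315 +0.29136]
    [-0.07853 -0.31939 +0.94437]
t = (-0.3722, -0.4046, 1.4480) m
M0: Pc = R·M0+t = (-0.45743, -0.27136, +1.42066); u = 814.0·(-0.45743)/1.42066 + 310.5 = 48.4080, v = 552.3·(-0.27136)/1.42066 + 247.2 = 141.7068
M1: Pc = R·M1+t = (-0.23840, -0.32829, +1.40284); u = 814.0·(-0.23840)/1.40284 + 310.5 = 172.1651, v = 552.3·(-0.32829)/1.40284 + 247.2 = 117.9524
M2: Pc = R·M2+t = (-0.28697, -0.53784, +1.47534); u = 814.0·(-0.28697)/1.47534 + 310.5 = 152.1651, v = 552.3·(-0.53784)/1.47534 + 247.2 = 45.8556
M3: Pc = R·M3+t = (-0.50600, -0.48091, +1.49316); u = 814.0·(-0.50600)/1.49316 + 310.5 = 34.6558, v = 552.3·(-0.48091)/1.49316 + 247.2 = 69.3173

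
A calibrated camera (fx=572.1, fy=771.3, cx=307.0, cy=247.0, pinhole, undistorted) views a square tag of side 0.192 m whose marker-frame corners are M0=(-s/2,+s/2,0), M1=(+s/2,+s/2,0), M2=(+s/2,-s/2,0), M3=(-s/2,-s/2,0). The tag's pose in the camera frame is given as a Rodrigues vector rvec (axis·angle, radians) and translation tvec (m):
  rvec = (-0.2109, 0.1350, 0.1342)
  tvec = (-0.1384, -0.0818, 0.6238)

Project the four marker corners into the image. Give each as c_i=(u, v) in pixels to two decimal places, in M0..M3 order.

c0=(78.89, 246.83) c1=(250.62, 276.48) c2=(279.65, 46.48) c3=(116.66, 28.45)

Intrinsics K: fx=572.1, fy=771.3, cx=307.0, cy=247.0
Marker side s = 0.192 m; corners in marker frame (Z=0):
  M0 = (-0.0960, +0.0960, 0)
  M1 = (+0.0960, +0.0960, 0)
  M2 = (+0.0960, -0.0960, 0)
  M3 = (-0.0960, -0.0960, 0)
rvec = (-0.2109, 0.1350, 0.1342), |rvec| = θ = 0.28410 rad = 16.278°
Rodrigues: sinθ=0.28029, 1−cosθ=0.04009; R = I + sinθ·[k]× + (1−cosθ)·[k]×²:
    [+0.98200 -0.14654 +0.11913]
    [+0.11826 +0.96897 +0.21707]
    [-0.14725 -0.19908 +0.96886]
t = (-0.1384, -0.0818, 0.6238) m
M0: Pc = R·M0+t = (-0.24674, -0.00013, +0.61882); u = 572.1·(-0.24674)/0.61882 + 307.0 = 78.8897, v = 771.3·(-0.00013)/0.61882 + 247.0 = 246.8349
M1: Pc = R·M1+t = (-0.05820, +0.02257, +0.59055); u = 572.1·(-0.05820)/0.59055 + 307.0 = 250.6228, v = 771.3·(+0.02257)/0.59055 + 247.0 = 276.4828
M2: Pc = R·M2+t = (-0.03006, -0.16347, +0.62878); u = 572.1·(-0.03006)/0.62878 + 307.0 = 279.6499, v = 771.3·(-0.16347)/0.62878 + 247.0 = 46.4793
M3: Pc = R·M3+t = (-0.21860, -0.18617, +0.65705); u = 572.1·(-0.21860)/0.65705 + 307.0 = 116.6582, v = 771.3·(-0.18617)/0.65705 + 247.0 = 28.4527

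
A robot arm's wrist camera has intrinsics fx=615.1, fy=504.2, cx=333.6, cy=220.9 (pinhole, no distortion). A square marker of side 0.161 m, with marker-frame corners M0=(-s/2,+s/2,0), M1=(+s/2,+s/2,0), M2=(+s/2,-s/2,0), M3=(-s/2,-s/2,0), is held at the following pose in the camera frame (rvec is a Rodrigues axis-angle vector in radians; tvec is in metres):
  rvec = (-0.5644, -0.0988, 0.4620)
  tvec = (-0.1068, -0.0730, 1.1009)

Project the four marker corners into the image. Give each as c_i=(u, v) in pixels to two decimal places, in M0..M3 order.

c0=(211.51, 197.59) c1=(294.73, 231.94) c2=(331.93, 178.06) c3=(254.79, 146.56)

Intrinsics K: fx=615.1, fy=504.2, cx=333.6, cy=220.9
Marker side s = 0.161 m; corners in marker frame (Z=0):
  M0 = (-0.0805, +0.0805, 0)
  M1 = (+0.0805, +0.0805, 0)
  M2 = (+0.0805, -0.0805, 0)
  M3 = (-0.0805, -0.0805, 0)
rvec = (-0.5644, -0.0988, 0.4620), |rvec| = θ = 0.73604 rad = 42.172°
Rodrigues: sinθ=0.67136, 1−cosθ=0.25887; R = I + sinθ·[k]× + (1−cosθ)·[k]×²:
    [+0.89335 -0.39476 -0.21471]
    [+0.44805 +0.74580 +0.49299]
    [-0.03448 -0.53661 +0.84312]
t = (-0.1068, -0.0730, 1.1009) m
M0: Pc = R·M0+t = (-0.21049, -0.04903, +1.06048); u = 615.1·(-0.21049)/1.06048 + 333.6 = 211.5101, v = 504.2·(-0.04903)/1.06048 + 220.9 = 197.5884
M1: Pc = R·M1+t = (-0.06666, +0.02310, +1.05493); u = 615.1·(-0.06666)/1.05493 + 333.6 = 294.7303, v = 504.2·(+0.02310)/1.05493 + 220.9 = 231.9427
M2: Pc = R·M2+t = (-0.00311, -0.09697, +1.14132); u = 615.1·(-0.00311)/1.14132 + 333.6 = 331.9251, v = 504.2·(-0.09697)/1.14132 + 220.9 = 178.0621
M3: Pc = R·M3+t = (-0.14694, -0.16910, +1.14687); u = 615.1·(-0.14694)/1.14687 + 333.6 = 254.7938, v = 504.2·(-0.16910)/1.14687 + 220.9 = 146.5566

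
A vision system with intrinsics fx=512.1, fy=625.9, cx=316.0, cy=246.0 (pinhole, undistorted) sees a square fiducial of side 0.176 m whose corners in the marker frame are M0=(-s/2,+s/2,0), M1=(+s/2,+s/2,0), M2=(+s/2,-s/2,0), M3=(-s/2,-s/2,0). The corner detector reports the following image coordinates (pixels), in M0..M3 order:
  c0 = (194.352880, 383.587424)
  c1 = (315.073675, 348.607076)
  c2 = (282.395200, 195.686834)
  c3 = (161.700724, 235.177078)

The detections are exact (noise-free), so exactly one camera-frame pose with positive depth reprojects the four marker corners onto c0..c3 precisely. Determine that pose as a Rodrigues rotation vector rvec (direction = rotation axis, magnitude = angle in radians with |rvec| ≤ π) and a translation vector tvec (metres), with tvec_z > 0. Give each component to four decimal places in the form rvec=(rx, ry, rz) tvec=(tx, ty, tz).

Intrinsics K: fx=512.1, fy=625.9, cx=316.0, cy=246.0
Marker side s = 0.176 m; corners in marker frame (Z=0):
  M0 = (-0.0880, +0.0880, 0)
  M1 = (+0.0880, +0.0880, 0)
  M2 = (+0.0880, -0.0880, 0)
  M3 = (-0.0880, -0.0880, 0)
Detected image corners:
  c0 = (194.352880, 383.587424) px
  c1 = (315.073675, 348.607076) px
  c2 = (282.395200, 195.686834) px
  c3 = (161.700724, 235.177078) px
Planar DLT: solve 8×8 A·h = b for H (H[2,2]=1):
  H  [+647.76960 +195.60420 +237.59276]
  H  [-257.95211 +868.07862 +291.30454]
  H  [-0.15970 +0.04198 +1.00000]
B = K⁻¹H; ‖b₁‖=1.416552, ‖b₂‖=1.416552; λ = 2/(‖b₁‖+‖b₂‖) = 0.705940, sign → tz>0 ⇒ λ=+0.705940
r₁ = λ·B[:,0] = (+0.96253,-0.24663,-0.11274); r₂ = λ·B[:,1] = (+0.25136,+0.96744,+0.02963)
r₃ = r₁×r₂ = (+0.10176,-0.05686,+0.99318); SVD([r₁ r₂ r₃]) → R = UVᵀ:
  R  [+0.96253 +0.25136 +0.10176]
  R  [-0.24663 +0.96744 -0.05686]
  R  [-0.11274 +0.02963 +0.99318]
t = (-0.10809, +0.05110, +0.70594) m
tr R = 2.923153; θ = arccos((tr R − 1)/2) = 0.278108 rad = 15.934°
axis k = ((R−Rᵀ)₃₂, (R−Rᵀ)₁₃, (R−Rᵀ)₂₁) / (2 sinθ) = (+0.157531, +0.390655, -0.906958)
rvec = θ·k = (+0.043811, +0.108644, -0.252232)

rvec=(0.0438, 0.1086, -0.2522) tvec=(-0.1081, 0.0511, 0.7059)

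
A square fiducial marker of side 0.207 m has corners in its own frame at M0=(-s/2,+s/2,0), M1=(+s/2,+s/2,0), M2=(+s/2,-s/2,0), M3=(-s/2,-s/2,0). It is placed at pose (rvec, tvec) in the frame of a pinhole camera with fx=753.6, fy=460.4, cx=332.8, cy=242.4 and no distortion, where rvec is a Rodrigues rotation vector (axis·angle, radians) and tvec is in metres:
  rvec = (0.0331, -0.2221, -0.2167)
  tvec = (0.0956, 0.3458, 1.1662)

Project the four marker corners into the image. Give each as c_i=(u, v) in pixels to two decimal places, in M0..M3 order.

Intrinsics K: fx=753.6, fy=460.4, cx=332.8, cy=242.4
Marker side s = 0.207 m; corners in marker frame (Z=0):
  M0 = (-0.1035, +0.1035, 0)
  M1 = (+0.1035, +0.1035, 0)
  M2 = (+0.1035, -0.1035, 0)
  M3 = (-0.1035, -0.1035, 0)
rvec = (0.0331, -0.2221, -0.2167), |rvec| = θ = 0.31206 rad = 17.880°
Rodrigues: sinθ=0.30702, 1−cosθ=0.04830; R = I + sinθ·[k]× + (1−cosθ)·[k]×²:
    [+0.95225 +0.20955 -0.22207]
    [-0.21685 +0.97617 -0.00870]
    [+0.21496 +0.05644 +0.97499]
t = (0.0956, 0.3458, 1.1662) m
M0: Pc = R·M0+t = (+0.01873, +0.46928, +1.14979); u = 753.6·(+0.01873)/1.14979 + 332.8 = 345.0770, v = 460.4·(+0.46928)/1.14979 + 242.4 = 430.3078
M1: Pc = R·M1+t = (+0.21585, +0.42439, +1.19429); u = 753.6·(+0.21585)/1.19429 + 332.8 = 468.9997, v = 460.4·(+0.42439)/1.19429 + 242.4 = 406.0028
M2: Pc = R·M2+t = (+0.17247, +0.22232, +1.18261); u = 753.6·(+0.17247)/1.18261 + 332.8 = 442.7033, v = 460.4·(+0.22232)/1.18261 + 242.4 = 328.9525
M3: Pc = R·M3+t = (-0.02465, +0.26721, +1.13811); u = 753.6·(-0.02465)/1.13811 + 332.8 = 316.4805, v = 460.4·(+0.26721)/1.13811 + 242.4 = 350.4946

c0=(345.08, 430.31) c1=(469.00, 406.00) c2=(442.70, 328.95) c3=(316.48, 350.49)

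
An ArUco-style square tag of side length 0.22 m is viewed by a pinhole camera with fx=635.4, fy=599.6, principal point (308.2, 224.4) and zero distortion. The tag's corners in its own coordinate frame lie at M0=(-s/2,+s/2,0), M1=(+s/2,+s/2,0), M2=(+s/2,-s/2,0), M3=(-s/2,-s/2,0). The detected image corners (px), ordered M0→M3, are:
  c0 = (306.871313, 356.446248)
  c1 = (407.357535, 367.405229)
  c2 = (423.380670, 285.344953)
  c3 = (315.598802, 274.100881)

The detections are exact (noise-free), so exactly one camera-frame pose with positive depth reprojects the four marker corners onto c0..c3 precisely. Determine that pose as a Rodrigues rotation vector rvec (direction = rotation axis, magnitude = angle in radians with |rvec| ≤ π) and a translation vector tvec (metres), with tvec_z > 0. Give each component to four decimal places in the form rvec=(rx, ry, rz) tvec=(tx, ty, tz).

rvec=(0.4339, 0.0587, 0.0976) tvec=(0.1154, 0.2186, 1.3396)

Intrinsics K: fx=635.4, fy=599.6, cx=308.2, cy=224.4
Marker side s = 0.22 m; corners in marker frame (Z=0):
  M0 = (-0.1100, +0.1100, 0)
  M1 = (+0.1100, +0.1100, 0)
  M2 = (+0.1100, -0.1100, 0)
  M3 = (-0.1100, -0.1100, 0)
Detected image corners:
  c0 = (306.871313, 356.446248) px
  c1 = (407.357535, 367.405229) px
  c2 = (423.380670, 285.344953) px
  c3 = (315.598802, 274.100881) px
Planar DLT: solve 8×8 A·h = b for H (H[2,2]=1):
  H  [+463.02036 +58.33528 +362.93393]
  H  [+41.83678 +474.79698 +322.23334]
  H  [-0.02681 +0.31527 +1.00000]
B = K⁻¹H; ‖b₁‖=0.746476, ‖b₂‖=0.746476; λ = 2/(‖b₁‖+‖b₂‖) = 1.339629, sign → tz>0 ⇒ λ=+1.339629
r₁ = λ·B[:,0] = (+0.99362,+0.10691,-0.03592); r₂ = λ·B[:,1] = (-0.08187,+0.90273,+0.42234)
r₃ = r₁×r₂ = (+0.07758,-0.41671,+0.90572); SVD([r₁ r₂ r₃]) → R = UVᵀ:
  R  [+0.99362 -0.08187 +0.07758]
  R  [+0.10691 +0.90273 -0.41671]
  R  [-0.03592 +0.42234 +0.90572]
t = (+0.11540, +0.21858, +1.33963) m
tr R = 2.802075; θ = arccos((tr R − 1)/2) = 0.448641 rad = 25.705°
axis k = ((R−Rᵀ)₃₂, (R−Rᵀ)₁₃, (R−Rᵀ)₂₁) / (2 sinθ) = (+0.967224, +0.130838, +0.217620)
rvec = θ·k = (+0.433936, +0.058699, +0.097633)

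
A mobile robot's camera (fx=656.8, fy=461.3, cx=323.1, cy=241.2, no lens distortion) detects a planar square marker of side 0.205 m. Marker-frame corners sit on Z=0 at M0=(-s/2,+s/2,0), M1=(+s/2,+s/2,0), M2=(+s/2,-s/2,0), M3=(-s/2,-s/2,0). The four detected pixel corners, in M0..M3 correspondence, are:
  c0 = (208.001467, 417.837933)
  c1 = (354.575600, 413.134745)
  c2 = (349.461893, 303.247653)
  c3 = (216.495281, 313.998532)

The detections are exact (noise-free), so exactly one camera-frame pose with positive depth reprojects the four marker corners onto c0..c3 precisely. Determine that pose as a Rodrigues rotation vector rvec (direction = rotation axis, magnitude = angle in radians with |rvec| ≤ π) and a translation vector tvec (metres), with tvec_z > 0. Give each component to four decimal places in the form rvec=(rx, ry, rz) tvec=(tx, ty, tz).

Intrinsics K: fx=656.8, fy=461.3, cx=323.1, cy=241.2
Marker side s = 0.205 m; corners in marker frame (Z=0):
  M0 = (-0.1025, +0.1025, 0)
  M1 = (+0.1025, +0.1025, 0)
  M2 = (+0.1025, -0.1025, 0)
  M3 = (-0.1025, -0.1025, 0)
Detected image corners:
  c0 = (208.001467, 417.837933) px
  c1 = (354.575600, 413.134745) px
  c2 = (349.461893, 303.247653) px
  c3 = (216.495281, 313.998532) px
Planar DLT: solve 8×8 A·h = b for H (H[2,2]=1):
  H  [+592.52687 -144.34854 +279.94959]
  H  [-150.89741 +347.51144 +359.55622]
  H  [-0.31067 -0.47867 +1.00000]
B = K⁻¹H; ‖b₁‖=1.112025, ‖b₂‖=1.112025; λ = 2/(‖b₁‖+‖b₂‖) = 0.899260, sign → tz>0 ⇒ λ=+0.899260
r₁ = λ·B[:,0] = (+0.94869,-0.14808,-0.27938); r₂ = λ·B[:,1] = (+0.01411,+0.90251,-0.43044)
r₃ = r₁×r₂ = (+0.31588,+0.40442,+0.85829); SVD([r₁ r₂ r₃]) → R = UVᵀ:
  R  [+0.94869 +0.01411 +0.31588]
  R  [-0.14808 +0.90251 +0.40442]
  R  [-0.27938 -0.43044 +0.85829]
t = (-0.05908, +0.23072, +0.89926) m
tr R = 2.709494; θ = arccos((tr R − 1)/2) = 0.545734 rad = 31.268°
axis k = ((R−Rᵀ)₃₂, (R−Rᵀ)₁₃, (R−Rᵀ)₂₁) / (2 sinθ) = (-0.804228, +0.573415, -0.156244)
rvec = θ·k = (-0.438894, +0.312932, -0.085268)

rvec=(-0.4389, 0.3129, -0.0853) tvec=(-0.0591, 0.2307, 0.8993)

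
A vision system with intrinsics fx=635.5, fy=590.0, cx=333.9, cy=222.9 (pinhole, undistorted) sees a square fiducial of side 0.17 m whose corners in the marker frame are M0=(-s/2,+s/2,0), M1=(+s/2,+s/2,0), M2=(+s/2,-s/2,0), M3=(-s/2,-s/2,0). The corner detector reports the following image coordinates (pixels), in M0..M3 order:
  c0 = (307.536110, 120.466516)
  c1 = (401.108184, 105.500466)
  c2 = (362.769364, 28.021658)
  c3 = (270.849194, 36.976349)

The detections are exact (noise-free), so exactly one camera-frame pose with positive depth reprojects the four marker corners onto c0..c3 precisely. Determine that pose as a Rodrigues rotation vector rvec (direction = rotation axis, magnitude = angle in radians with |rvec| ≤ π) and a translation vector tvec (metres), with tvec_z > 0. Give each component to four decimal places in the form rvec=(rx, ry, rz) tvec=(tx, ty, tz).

Intrinsics K: fx=635.5, fy=590.0, cx=333.9, cy=222.9
Marker side s = 0.17 m; corners in marker frame (Z=0):
  M0 = (-0.0850, +0.0850, 0)
  M1 = (+0.0850, +0.0850, 0)
  M2 = (+0.0850, -0.0850, 0)
  M3 = (-0.0850, -0.0850, 0)
Detected image corners:
  c0 = (307.536110, 120.466516) px
  c1 = (401.108184, 105.500466) px
  c2 = (362.769364, 28.021658) px
  c3 = (270.849194, 36.976349) px
Planar DLT: solve 8×8 A·h = b for H (H[2,2]=1):
  H  [+679.59910 +131.41466 +336.71661]
  H  [-40.87607 +453.45487 +71.62660]
  H  [+0.39975 -0.26646 +1.00000]
B = K⁻¹H; ‖b₁‖=0.973053, ‖b₂‖=0.973053; λ = 2/(‖b₁‖+‖b₂‖) = 1.027693, sign → tz>0 ⇒ λ=+1.027693
r₁ = λ·B[:,0] = (+0.88315,-0.22641,+0.41082); r₂ = λ·B[:,1] = (+0.35639,+0.89331,-0.27384)
r₃ = r₁×r₂ = (-0.30499,+0.38826,+0.86962); SVD([r₁ r₂ r₃]) → R = UVᵀ:
  R  [+0.88315 +0.35639 -0.30499]
  R  [-0.22641 +0.89331 +0.38826]
  R  [+0.41082 -0.27384 +0.86962]
t = (+0.00455, -0.26350, +1.02769) m
tr R = 2.646080; θ = arccos((tr R − 1)/2) = 0.604054 rad = 34.610°
axis k = ((R−Rᵀ)₃₂, (R−Rᵀ)₁₃, (R−Rᵀ)₂₁) / (2 sinθ) = (-0.582846, -0.630139, -0.513045)
rvec = θ·k = (-0.352070, -0.380638, -0.309907)

rvec=(-0.3521, -0.3806, -0.3099) tvec=(0.0046, -0.2635, 1.0277)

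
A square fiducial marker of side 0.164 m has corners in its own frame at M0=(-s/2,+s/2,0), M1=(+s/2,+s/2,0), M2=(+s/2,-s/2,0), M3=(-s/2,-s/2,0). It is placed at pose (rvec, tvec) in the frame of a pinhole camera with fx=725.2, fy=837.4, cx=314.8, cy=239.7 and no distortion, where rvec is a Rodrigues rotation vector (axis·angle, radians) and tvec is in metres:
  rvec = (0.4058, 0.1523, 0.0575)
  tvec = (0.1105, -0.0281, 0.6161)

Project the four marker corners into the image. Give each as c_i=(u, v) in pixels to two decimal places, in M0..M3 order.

c0=(345.02, 290.54) c1=(530.20, 310.87) c2=(559.97, 98.86) c3=(353.39, 84.26)

Intrinsics K: fx=725.2, fy=837.4, cx=314.8, cy=239.7
Marker side s = 0.164 m; corners in marker frame (Z=0):
  M0 = (-0.0820, +0.0820, 0)
  M1 = (+0.0820, +0.0820, 0)
  M2 = (+0.0820, -0.0820, 0)
  M3 = (-0.0820, -0.0820, 0)
rvec = (0.4058, 0.1523, 0.0575), |rvec| = θ = 0.43724 rad = 25.052°
Rodrigues: sinθ=0.42344, 1−cosθ=0.09407; R = I + sinθ·[k]× + (1−cosθ)·[k]×²:
    [+0.98696 -0.02527 +0.15898]
    [+0.08610 +0.91734 -0.38868]
    [-0.13601 +0.39730 +0.90755]
t = (0.1105, -0.0281, 0.6161) m
M0: Pc = R·M0+t = (+0.02750, +0.04006, +0.65983); u = 725.2·(+0.02750)/0.65983 + 314.8 = 345.0211, v = 837.4·(+0.04006)/0.65983 + 239.7 = 290.5429
M1: Pc = R·M1+t = (+0.18936, +0.05418, +0.63753); u = 725.2·(+0.18936)/0.63753 + 314.8 = 530.1993, v = 837.4·(+0.05418)/0.63753 + 239.7 = 310.8687
M2: Pc = R·M2+t = (+0.19350, -0.09626, +0.57237); u = 725.2·(+0.19350)/0.57237 + 314.8 = 559.9715, v = 837.4·(-0.09626)/0.57237 + 239.7 = 98.8647
M3: Pc = R·M3+t = (+0.03164, -0.11038, +0.59467); u = 725.2·(+0.03164)/0.59467 + 314.8 = 353.3868, v = 837.4·(-0.11038)/0.59467 + 239.7 = 84.2640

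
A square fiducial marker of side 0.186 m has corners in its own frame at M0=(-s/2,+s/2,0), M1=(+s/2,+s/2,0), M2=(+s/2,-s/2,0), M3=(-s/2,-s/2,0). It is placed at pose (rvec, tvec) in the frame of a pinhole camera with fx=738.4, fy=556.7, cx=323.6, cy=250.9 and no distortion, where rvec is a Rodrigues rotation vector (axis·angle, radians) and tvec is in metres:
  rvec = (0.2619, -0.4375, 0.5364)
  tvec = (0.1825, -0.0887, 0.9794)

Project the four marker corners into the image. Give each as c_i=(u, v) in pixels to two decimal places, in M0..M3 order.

c0=(370.53, 220.42) c1=(468.98, 266.42) c2=(546.20, 181.79) c3=(452.48, 126.69)

Intrinsics K: fx=738.4, fy=556.7, cx=323.6, cy=250.9
Marker side s = 0.186 m; corners in marker frame (Z=0):
  M0 = (-0.0930, +0.0930, 0)
  M1 = (+0.0930, +0.0930, 0)
  M2 = (+0.0930, -0.0930, 0)
  M3 = (-0.0930, -0.0930, 0)
rvec = (0.2619, -0.4375, 0.5364), |rvec| = θ = 0.74008 rad = 42.404°
Rodrigues: sinθ=0.67435, 1−cosθ=0.26159; R = I + sinθ·[k]× + (1−cosθ)·[k]×²:
    [+0.77117 -0.54348 -0.33155]
    [+0.43403 +0.82983 -0.35072]
    [+0.46573 +0.12656 +0.87583]
t = (0.1825, -0.0887, 0.9794) m
M0: Pc = R·M0+t = (+0.06024, -0.05189, +0.94786); u = 738.4·(+0.06024)/0.94786 + 323.6 = 370.5262, v = 556.7·(-0.05189)/0.94786 + 250.9 = 220.4229
M1: Pc = R·M1+t = (+0.20368, +0.02884, +1.03448); u = 738.4·(+0.20368)/1.03448 + 323.6 = 468.9806, v = 556.7·(+0.02884)/1.03448 + 250.9 = 266.4195
M2: Pc = R·M2+t = (+0.30476, -0.12551, +1.01094); u = 738.4·(+0.30476)/1.01094 + 323.6 = 546.2007, v = 556.7·(-0.12551)/1.01094 + 250.9 = 181.7857
M3: Pc = R·M3+t = (+0.16132, -0.20624, +0.92432); u = 738.4·(+0.16132)/0.92432 + 323.6 = 452.4759, v = 556.7·(-0.20624)/0.92432 + 250.9 = 126.6858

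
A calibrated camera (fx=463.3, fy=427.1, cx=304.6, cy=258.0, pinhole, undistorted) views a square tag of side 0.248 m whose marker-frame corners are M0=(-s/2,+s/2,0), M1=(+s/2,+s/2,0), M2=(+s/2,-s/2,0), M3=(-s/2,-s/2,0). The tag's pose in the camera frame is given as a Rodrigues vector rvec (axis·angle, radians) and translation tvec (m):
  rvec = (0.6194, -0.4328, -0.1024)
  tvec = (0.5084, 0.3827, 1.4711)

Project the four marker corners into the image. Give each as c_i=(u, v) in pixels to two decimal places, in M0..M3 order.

Intrinsics K: fx=463.3, fy=427.1, cx=304.6, cy=258.0
Marker side s = 0.248 m; corners in marker frame (Z=0):
  M0 = (-0.1240, +0.1240, 0)
  M1 = (+0.1240, +0.1240, 0)
  M2 = (+0.1240, -0.1240, 0)
  M3 = (-0.1240, -0.1240, 0)
rvec = (0.6194, -0.4328, -0.1024), |rvec| = θ = 0.76253 rad = 43.690°
Rodrigues: sinθ=0.69076, 1−cosθ=0.27691; R = I + sinθ·[k]× + (1−cosθ)·[k]×²:
    [+0.90580 -0.03491 -0.42227]
    [-0.22043 +0.81229 -0.53999]
    [+0.36185 +0.58220 +0.72808]
t = (0.5084, 0.3827, 1.4711) m
M0: Pc = R·M0+t = (+0.39175, +0.51076, +1.49842); u = 463.3·(+0.39175)/1.49842 + 304.6 = 425.7266, v = 427.1·(+0.51076)/1.49842 + 258.0 = 403.5828
M1: Pc = R·M1+t = (+0.61639, +0.45609, +1.58816); u = 463.3·(+0.61639)/1.58816 + 304.6 = 484.4139, v = 427.1·(+0.45609)/1.58816 + 258.0 = 380.6553
M2: Pc = R·M2+t = (+0.62505, +0.25464, +1.44378); u = 463.3·(+0.62505)/1.44378 + 304.6 = 505.1743, v = 427.1·(+0.25464)/1.44378 + 258.0 = 333.3286
M3: Pc = R·M3+t = (+0.40041, +0.30931, +1.35404); u = 463.3·(+0.40041)/1.35404 + 304.6 = 441.6048, v = 427.1·(+0.30931)/1.35404 + 258.0 = 355.5643

c0=(425.73, 403.58) c1=(484.41, 380.66) c2=(505.17, 333.33) c3=(441.60, 355.56)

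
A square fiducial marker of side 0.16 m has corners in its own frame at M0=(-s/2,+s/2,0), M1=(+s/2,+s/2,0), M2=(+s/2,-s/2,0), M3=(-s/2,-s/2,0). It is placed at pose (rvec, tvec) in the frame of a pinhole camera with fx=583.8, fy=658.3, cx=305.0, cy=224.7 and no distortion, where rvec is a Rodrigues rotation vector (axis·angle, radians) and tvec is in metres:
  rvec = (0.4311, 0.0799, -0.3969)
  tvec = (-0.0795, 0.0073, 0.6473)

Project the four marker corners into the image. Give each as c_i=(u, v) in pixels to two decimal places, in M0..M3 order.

Intrinsics K: fx=583.8, fy=658.3, cx=305.0, cy=224.7
Marker side s = 0.16 m; corners in marker frame (Z=0):
  M0 = (-0.0800, +0.0800, 0)
  M1 = (+0.0800, +0.0800, 0)
  M2 = (+0.0800, -0.0800, 0)
  M3 = (-0.0800, -0.0800, 0)
rvec = (0.4311, 0.0799, -0.3969), |rvec| = θ = 0.59141 rad = 33.885°
Rodrigues: sinθ=0.55753, 1−cosθ=0.16984; R = I + sinθ·[k]× + (1−cosθ)·[k]×²:
    [+0.92040 +0.39089 -0.00776]
    [-0.35744 +0.83326 -0.42180]
    [-0.15841 +0.39101 +0.90665]
t = (-0.0795, 0.0073, 0.6473) m
M0: Pc = R·M0+t = (-0.12186, +0.10256, +0.69125); u = 583.8·(-0.12186)/0.69125 + 305.0 = 202.0819, v = 658.3·(+0.10256)/0.69125 + 224.7 = 322.3667
M1: Pc = R·M1+t = (+0.02540, +0.04537, +0.66591); u = 583.8·(+0.02540)/0.66591 + 305.0 = 327.2713, v = 658.3·(+0.04537)/0.66591 + 224.7 = 269.5473
M2: Pc = R·M2+t = (-0.03714, -0.08796, +0.60335); u = 583.8·(-0.03714)/0.60335 + 305.0 = 269.0643, v = 658.3·(-0.08796)/0.60335 + 224.7 = 128.7332
M3: Pc = R·M3+t = (-0.18440, -0.03077, +0.62869); u = 583.8·(-0.18440)/0.62869 + 305.0 = 133.7639, v = 658.3·(-0.03077)/0.62869 + 224.7 = 192.4856

c0=(202.08, 322.37) c1=(327.27, 269.55) c2=(269.06, 128.73) c3=(133.76, 192.49)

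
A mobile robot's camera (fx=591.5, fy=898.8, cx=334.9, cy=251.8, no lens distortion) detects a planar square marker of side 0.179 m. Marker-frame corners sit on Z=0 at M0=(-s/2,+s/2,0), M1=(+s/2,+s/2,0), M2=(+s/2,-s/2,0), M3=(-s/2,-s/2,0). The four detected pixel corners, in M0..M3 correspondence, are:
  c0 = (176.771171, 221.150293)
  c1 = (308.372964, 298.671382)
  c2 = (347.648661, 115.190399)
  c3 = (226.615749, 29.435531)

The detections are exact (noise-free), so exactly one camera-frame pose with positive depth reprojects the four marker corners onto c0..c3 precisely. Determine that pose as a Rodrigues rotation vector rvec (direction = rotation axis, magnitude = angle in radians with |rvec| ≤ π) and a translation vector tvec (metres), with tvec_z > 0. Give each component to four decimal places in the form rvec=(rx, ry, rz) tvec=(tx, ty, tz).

Intrinsics K: fx=591.5, fy=898.8, cx=334.9, cy=251.8
Marker side s = 0.179 m; corners in marker frame (Z=0):
  M0 = (-0.0895, +0.0895, 0)
  M1 = (+0.0895, +0.0895, 0)
  M2 = (+0.0895, -0.0895, 0)
  M3 = (-0.0895, -0.0895, 0)
Detected image corners:
  c0 = (176.771171, 221.150293) px
  c1 = (308.372964, 298.671382) px
  c2 = (347.648661, 115.190399) px
  c3 = (226.615749, 29.435531) px
Planar DLT: solve 8×8 A·h = b for H (H[2,2]=1):
  H  [+807.81417 -335.37478 +267.70903]
  H  [+521.36015 +992.37655 +164.76039]
  H  [+0.38891 -0.33023 +1.00000]
B = K⁻¹H; ‖b₁‖=1.298224, ‖b₂‖=1.298224; λ = 2/(‖b₁‖+‖b₂‖) = 0.770283, sign → tz>0 ⇒ λ=+0.770283
r₁ = λ·B[:,0] = (+0.88237,+0.36289,+0.29957); r₂ = λ·B[:,1] = (-0.29272,+0.92174,-0.25437)
r₃ = r₁×r₂ = (-0.36843,+0.13676,+0.91954); SVD([r₁ r₂ r₃]) → R = UVᵀ:
  R  [+0.88237 -0.29272 -0.36843]
  R  [+0.36289 +0.92174 +0.13676]
  R  [+0.29957 -0.25437 +0.91954]
t = (-0.08750, -0.07459, +0.77028) m
tr R = 2.723648; θ = arccos((tr R − 1)/2) = 0.531941 rad = 30.478°
axis k = ((R−Rᵀ)₃₂, (R−Rᵀ)₁₃, (R−Rᵀ)₂₁) / (2 sinθ) = (-0.385576, -0.658512, +0.646292)
rvec = θ·k = (-0.205104, -0.350290, +0.343789)

rvec=(-0.2051, -0.3503, 0.3438) tvec=(-0.0875, -0.0746, 0.7703)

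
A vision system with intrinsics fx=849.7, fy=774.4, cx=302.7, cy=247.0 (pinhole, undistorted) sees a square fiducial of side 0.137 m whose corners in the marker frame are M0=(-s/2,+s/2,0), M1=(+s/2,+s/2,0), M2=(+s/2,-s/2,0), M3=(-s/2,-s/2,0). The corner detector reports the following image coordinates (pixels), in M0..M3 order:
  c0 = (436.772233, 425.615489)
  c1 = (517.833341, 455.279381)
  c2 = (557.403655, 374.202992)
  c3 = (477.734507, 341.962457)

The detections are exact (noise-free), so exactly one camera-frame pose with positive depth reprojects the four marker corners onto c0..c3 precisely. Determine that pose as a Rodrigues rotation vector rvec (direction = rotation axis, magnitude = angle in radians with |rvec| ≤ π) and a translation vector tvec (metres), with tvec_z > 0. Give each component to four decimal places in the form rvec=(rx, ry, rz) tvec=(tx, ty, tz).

rvec=(0.0469, -0.2754, 0.4215) tvec=(0.2709, 0.2320, 1.1780)

Intrinsics K: fx=849.7, fy=774.4, cx=302.7, cy=247.0
Marker side s = 0.137 m; corners in marker frame (Z=0):
  M0 = (-0.0685, +0.0685, 0)
  M1 = (+0.0685, +0.0685, 0)
  M2 = (+0.0685, -0.0685, 0)
  M3 = (-0.0685, -0.0685, 0)
Detected image corners:
  c0 = (436.772233, 425.615489) px
  c1 = (517.833341, 455.279381) px
  c2 = (557.403655, 374.202992) px
  c3 = (477.734507, 341.962457) px
Planar DLT: solve 8×8 A·h = b for H (H[2,2]=1):
  H  [+702.08080 -298.86383 +498.08886]
  H  [+318.62269 +597.01537 +399.48265]
  H  [+0.23215 -0.01011 +1.00000]
B = K⁻¹H; ‖b₁‖=0.848896, ‖b₂‖=0.848896; λ = 2/(‖b₁‖+‖b₂‖) = 1.178000, sign → tz>0 ⇒ λ=+1.178000
r₁ = λ·B[:,0] = (+0.87592,+0.39746,+0.27347); r₂ = λ·B[:,1] = (-0.41009,+0.91197,-0.01191)
r₃ = r₁×r₂ = (-0.25413,-0.10171,+0.96181); SVD([r₁ r₂ r₃]) → R = UVᵀ:
  R  [+0.87592 -0.41009 -0.25413]
  R  [+0.39746 +0.91197 -0.10171]
  R  [+0.27347 -0.01191 +0.96181]
t = (+0.27088, +0.23195, +1.17800) m
tr R = 2.749698; θ = arccos((tr R − 1)/2) = 0.505673 rad = 28.973°
axis k = ((R−Rᵀ)₃₂, (R−Rᵀ)₁₃, (R−Rᵀ)₂₁) / (2 sinθ) = (+0.092694, -0.544590, +0.833564)
rvec = θ·k = (+0.046873, -0.275385, +0.421511)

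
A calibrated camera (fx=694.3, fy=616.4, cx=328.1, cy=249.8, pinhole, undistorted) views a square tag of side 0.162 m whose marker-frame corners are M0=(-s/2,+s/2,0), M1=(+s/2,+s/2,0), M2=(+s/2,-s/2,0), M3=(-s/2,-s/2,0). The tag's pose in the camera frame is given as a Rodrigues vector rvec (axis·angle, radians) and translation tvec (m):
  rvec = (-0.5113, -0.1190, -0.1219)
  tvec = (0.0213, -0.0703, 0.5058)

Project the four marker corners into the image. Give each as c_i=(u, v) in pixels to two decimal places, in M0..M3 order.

c0=(256.82, 258.97) c1=(491.98, 240.50) c2=(439.61, 86.50) c3=(236.45, 95.56)

Intrinsics K: fx=694.3, fy=616.4, cx=328.1, cy=249.8
Marker side s = 0.162 m; corners in marker frame (Z=0):
  M0 = (-0.0810, +0.0810, 0)
  M1 = (+0.0810, +0.0810, 0)
  M2 = (+0.0810, -0.0810, 0)
  M3 = (-0.0810, -0.0810, 0)
rvec = (-0.5113, -0.1190, -0.1219), |rvec| = θ = 0.53893 rad = 30.879°
Rodrigues: sinθ=0.51322, 1−cosθ=0.14174; R = I + sinθ·[k]× + (1−cosθ)·[k]×²:
    [+0.98584 +0.14578 -0.08291]
    [-0.08639 +0.86517 +0.49399]
    [+0.14374 -0.47983 +0.86551]
t = (0.0213, -0.0703, 0.5058) m
M0: Pc = R·M0+t = (-0.04674, +0.00678, +0.45529); u = 694.3·(-0.04674)/0.45529 + 328.1 = 256.8160, v = 616.4·(+0.00678)/0.45529 + 249.8 = 258.9741
M1: Pc = R·M1+t = (+0.11296, -0.00722, +0.47858); u = 694.3·(+0.11296)/0.47858 + 328.1 = 491.9789, v = 616.4·(-0.00722)/0.47858 + 249.8 = 240.5019
M2: Pc = R·M2+t = (+0.08934, -0.14738, +0.55631); u = 694.3·(+0.08934)/0.55631 + 328.1 = 439.6067, v = 616.4·(-0.14738)/0.55631 + 249.8 = 86.5045
M3: Pc = R·M3+t = (-0.07036, -0.13338, +0.53302); u = 694.3·(-0.07036)/0.53302 + 328.1 = 236.4501, v = 616.4·(-0.13338)/0.53302 + 249.8 = 95.5553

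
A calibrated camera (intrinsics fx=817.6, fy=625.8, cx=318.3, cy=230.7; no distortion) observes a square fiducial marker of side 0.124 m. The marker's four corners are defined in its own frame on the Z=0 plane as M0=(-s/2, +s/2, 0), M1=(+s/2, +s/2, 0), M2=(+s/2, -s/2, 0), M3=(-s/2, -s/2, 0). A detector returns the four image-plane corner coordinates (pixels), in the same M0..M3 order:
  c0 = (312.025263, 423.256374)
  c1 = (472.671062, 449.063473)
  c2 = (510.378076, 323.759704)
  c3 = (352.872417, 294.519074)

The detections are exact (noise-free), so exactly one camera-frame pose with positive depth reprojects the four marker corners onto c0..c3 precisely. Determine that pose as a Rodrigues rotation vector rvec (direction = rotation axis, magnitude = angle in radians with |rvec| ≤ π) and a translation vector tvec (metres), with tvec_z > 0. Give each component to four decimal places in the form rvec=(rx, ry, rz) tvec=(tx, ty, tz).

Intrinsics K: fx=817.6, fy=625.8, cx=318.3, cy=230.7
Marker side s = 0.124 m; corners in marker frame (Z=0):
  M0 = (-0.0620, +0.0620, 0)
  M1 = (+0.0620, +0.0620, 0)
  M2 = (+0.0620, -0.0620, 0)
  M3 = (-0.0620, -0.0620, 0)
Detected image corners:
  c0 = (312.025263, 423.256374) px
  c1 = (472.671062, 449.063473) px
  c2 = (510.378076, 323.759704) px
  c3 = (352.872417, 294.519074) px
Planar DLT: solve 8×8 A·h = b for H (H[2,2]=1):
  H  [+1381.52986 -357.76824 +413.29037]
  H  [+311.36431 +986.88209 +372.46032]
  H  [+0.23967 -0.10002 +1.00000]
B = K⁻¹H; ‖b₁‖=1.665376, ‖b₂‖=1.665376; λ = 2/(‖b₁‖+‖b₂‖) = 0.600465, sign → tz>0 ⇒ λ=+0.600465
r₁ = λ·B[:,0] = (+0.95860,+0.24571,+0.14391); r₂ = λ·B[:,1] = (-0.23937,+0.96907,-0.06006)
r₃ = r₁×r₂ = (-0.15422,+0.02312,+0.98777); SVD([r₁ r₂ r₃]) → R = UVᵀ:
  R  [+0.95860 -0.23937 -0.15422]
  R  [+0.24571 +0.96907 +0.02312]
  R  [+0.14391 -0.06006 +0.98777]
t = (+0.06976, +0.13602, +0.60046) m
tr R = 2.915437; θ = arccos((tr R − 1)/2) = 0.291831 rad = 16.721°
axis k = ((R−Rᵀ)₃₂, (R−Rᵀ)₁₃, (R−Rᵀ)₂₁) / (2 sinθ) = (-0.144555, -0.518111, +0.843009)
rvec = θ·k = (-0.042186, -0.151201, +0.246017)

rvec=(-0.0422, -0.1512, 0.2460) tvec=(0.0698, 0.1360, 0.6005)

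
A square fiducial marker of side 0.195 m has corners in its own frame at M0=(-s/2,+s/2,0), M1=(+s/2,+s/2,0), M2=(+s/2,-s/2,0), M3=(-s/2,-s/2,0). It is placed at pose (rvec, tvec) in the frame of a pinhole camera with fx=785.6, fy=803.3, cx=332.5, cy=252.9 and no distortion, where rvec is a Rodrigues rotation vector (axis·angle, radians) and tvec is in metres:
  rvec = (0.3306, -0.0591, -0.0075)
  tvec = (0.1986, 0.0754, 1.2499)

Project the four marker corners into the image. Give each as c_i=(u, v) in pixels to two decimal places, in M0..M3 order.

c0=(394.71, 359.47) c1=(512.99, 356.48) c2=(522.61, 240.77) c3=(398.25, 242.86)

Intrinsics K: fx=785.6, fy=803.3, cx=332.5, cy=252.9
Marker side s = 0.195 m; corners in marker frame (Z=0):
  M0 = (-0.0975, +0.0975, 0)
  M1 = (+0.0975, +0.0975, 0)
  M2 = (+0.0975, -0.0975, 0)
  M3 = (-0.0975, -0.0975, 0)
rvec = (0.3306, -0.0591, -0.0075), |rvec| = θ = 0.33592 rad = 19.247°
Rodrigues: sinθ=0.32964, 1−cosθ=0.05589; R = I + sinθ·[k]× + (1−cosθ)·[k]×²:
    [+0.99824 -0.00232 -0.05922]
    [-0.01704 +0.94584 -0.32420]
    [+0.05677 +0.32464 +0.94413]
t = (0.1986, 0.0754, 1.2499) m
M0: Pc = R·M0+t = (+0.10105, +0.16928, +1.27602); u = 785.6·(+0.10105)/1.27602 + 332.5 = 394.7102, v = 803.3·(+0.16928)/1.27602 + 252.9 = 359.4681
M1: Pc = R·M1+t = (+0.29570, +0.16596, +1.28709); u = 785.6·(+0.29570)/1.28709 + 332.5 = 512.9882, v = 803.3·(+0.16596)/1.28709 + 252.9 = 356.4780
M2: Pc = R·M2+t = (+0.29615, -0.01848, +1.22378); u = 785.6·(+0.29615)/1.22378 + 332.5 = 522.6147, v = 803.3·(-0.01848)/1.22378 + 252.9 = 240.7695
M3: Pc = R·M3+t = (+0.10150, -0.01516, +1.21271); u = 785.6·(+0.10150)/1.21271 + 332.5 = 398.2504, v = 803.3·(-0.01516)/1.21271 + 252.9 = 242.8595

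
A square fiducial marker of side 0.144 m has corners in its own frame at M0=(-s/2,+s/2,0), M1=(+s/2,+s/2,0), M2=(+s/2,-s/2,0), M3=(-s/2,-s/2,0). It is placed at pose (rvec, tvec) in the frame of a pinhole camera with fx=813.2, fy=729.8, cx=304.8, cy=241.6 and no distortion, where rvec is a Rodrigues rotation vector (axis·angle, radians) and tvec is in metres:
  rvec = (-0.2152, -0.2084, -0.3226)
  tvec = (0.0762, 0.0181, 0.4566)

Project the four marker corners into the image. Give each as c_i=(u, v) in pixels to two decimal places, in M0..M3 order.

c0=(368.59, 422.20) c1=(599.49, 342.73) c2=(503.67, 137.33) c3=(278.46, 196.93)

Intrinsics K: fx=813.2, fy=729.8, cx=304.8, cy=241.6
Marker side s = 0.144 m; corners in marker frame (Z=0):
  M0 = (-0.0720, +0.0720, 0)
  M1 = (+0.0720, +0.0720, 0)
  M2 = (+0.0720, -0.0720, 0)
  M3 = (-0.0720, -0.0720, 0)
rvec = (-0.2152, -0.2084, -0.3226), |rvec| = θ = 0.44024 rad = 25.224°
Rodrigues: sinθ=0.42616, 1−cosθ=0.09535; R = I + sinθ·[k]× + (1−cosθ)·[k]×²:
    [+0.92743 +0.33434 -0.16758]
    [-0.29022 +0.92602 +0.24139]
    [+0.23589 -0.17524 +0.95585]
t = (0.0762, 0.0181, 0.4566) m
M0: Pc = R·M0+t = (+0.03350, +0.10567, +0.42700); u = 813.2·(+0.03350)/0.42700 + 304.8 = 368.5947, v = 729.8·(+0.10567)/0.42700 + 241.6 = 422.2024
M1: Pc = R·M1+t = (+0.16705, +0.06388, +0.46097); u = 813.2·(+0.16705)/0.46097 + 304.8 = 599.4924, v = 729.8·(+0.06388)/0.46097 + 241.6 = 342.7307
M2: Pc = R·M2+t = (+0.11890, -0.06947, +0.48620); u = 813.2·(+0.11890)/0.48620 + 304.8 = 503.6712, v = 729.8·(-0.06947)/0.48620 + 241.6 = 137.3258
M3: Pc = R·M3+t = (-0.01465, -0.02768, +0.45223); u = 813.2·(-0.01465)/0.45223 + 304.8 = 278.4603, v = 729.8·(-0.02768)/0.45223 + 241.6 = 196.9348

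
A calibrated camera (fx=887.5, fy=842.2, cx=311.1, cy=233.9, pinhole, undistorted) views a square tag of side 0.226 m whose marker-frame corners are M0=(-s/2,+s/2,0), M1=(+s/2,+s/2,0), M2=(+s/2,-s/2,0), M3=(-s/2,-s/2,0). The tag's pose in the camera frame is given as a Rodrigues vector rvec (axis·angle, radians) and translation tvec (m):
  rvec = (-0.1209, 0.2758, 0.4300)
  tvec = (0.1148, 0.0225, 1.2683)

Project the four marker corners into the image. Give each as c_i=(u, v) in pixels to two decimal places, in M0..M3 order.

Intrinsics K: fx=887.5, fy=842.2, cx=311.1, cy=233.9
Marker side s = 0.226 m; corners in marker frame (Z=0):
  M0 = (-0.1130, +0.1130, 0)
  M1 = (+0.1130, +0.1130, 0)
  M2 = (+0.1130, -0.1130, 0)
  M3 = (-0.1130, -0.1130, 0)
rvec = (-0.1209, 0.2758, 0.4300), |rvec| = θ = 0.52496 rad = 30.078°
Rodrigues: sinθ=0.50118, 1−cosθ=0.13466; R = I + sinθ·[k]× + (1−cosθ)·[k]×²:
    [+0.87249 -0.42681 +0.23790]
    [+0.39423 +0.90251 +0.17337]
    [-0.28871 -0.05748 +0.95569]
t = (0.1148, 0.0225, 1.2683) m
M0: Pc = R·M0+t = (-0.03202, +0.07994, +1.29443); u = 887.5·(-0.03202)/1.29443 + 311.1 = 289.1455, v = 842.2·(+0.07994)/1.29443 + 233.9 = 285.9092
M1: Pc = R·M1+t = (+0.16516, +0.16903, +1.22918); u = 887.5·(+0.16516)/1.22918 + 311.1 = 430.3505, v = 842.2·(+0.16903)/1.22918 + 233.9 = 349.7156
M2: Pc = R·M2+t = (+0.26162, -0.03494, +1.24217); u = 887.5·(+0.26162)/1.24217 + 311.1 = 498.0216, v = 842.2·(-0.03494)/1.24217 + 233.9 = 210.2131
M3: Pc = R·M3+t = (+0.06444, -0.12403, +1.30742); u = 887.5·(+0.06444)/1.30742 + 311.1 = 354.8423, v = 842.2·(-0.12403)/1.30742 + 233.9 = 154.0026

c0=(289.15, 285.91) c1=(430.35, 349.72) c2=(498.02, 210.21) c3=(354.84, 154.00)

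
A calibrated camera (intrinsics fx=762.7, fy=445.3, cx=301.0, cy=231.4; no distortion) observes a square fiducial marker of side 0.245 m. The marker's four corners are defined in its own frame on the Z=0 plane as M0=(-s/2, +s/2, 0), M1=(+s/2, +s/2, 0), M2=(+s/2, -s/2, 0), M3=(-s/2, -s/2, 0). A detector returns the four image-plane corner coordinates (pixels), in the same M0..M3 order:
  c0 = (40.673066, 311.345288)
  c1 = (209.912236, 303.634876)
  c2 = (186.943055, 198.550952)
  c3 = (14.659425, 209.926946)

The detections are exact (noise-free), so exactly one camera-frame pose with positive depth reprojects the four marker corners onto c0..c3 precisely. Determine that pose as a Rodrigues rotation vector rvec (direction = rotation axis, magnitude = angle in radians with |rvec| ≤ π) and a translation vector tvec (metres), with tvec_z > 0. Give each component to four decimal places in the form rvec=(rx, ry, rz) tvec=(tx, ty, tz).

Intrinsics K: fx=762.7, fy=445.3, cx=301.0, cy=231.4
Marker side s = 0.245 m; corners in marker frame (Z=0):
  M0 = (-0.1225, +0.1225, 0)
  M1 = (+0.1225, +0.1225, 0)
  M2 = (+0.1225, -0.1225, 0)
  M3 = (-0.1225, -0.1225, 0)
Detected image corners:
  c0 = (40.673066, 311.345288) px
  c1 = (209.912236, 303.634876) px
  c2 = (186.943055, 198.550952) px
  c3 = (14.659425, 209.926946) px
Planar DLT: solve 8×8 A·h = b for H (H[2,2]=1):
  H  [+681.49873 +110.50628 +111.75913]
  H  [-73.75969 +444.93202 +256.52813]
  H  [-0.13637 +0.09233 +1.00000]
B = K⁻¹H; ‖b₁‖=0.961799, ‖b₂‖=0.961799; λ = 2/(‖b₁‖+‖b₂‖) = 1.039718, sign → tz>0 ⇒ λ=+1.039718
r₁ = λ·B[:,0] = (+0.98498,-0.09854,-0.14179); r₂ = λ·B[:,1] = (+0.11276,+0.98897,+0.09600)
r₃ = r₁×r₂ = (+0.13076,-0.11054,+0.98523); SVD([r₁ r₂ r₃]) → R = UVᵀ:
  R  [+0.98498 +0.11276 +0.13076]
  R  [-0.09854 +0.98897 -0.11054]
  R  [-0.14179 +0.09600 +0.98523]
t = (-0.25797, +0.05867, +1.03972) m
tr R = 2.959186; θ = arccos((tr R − 1)/2) = 0.202369 rad = 11.595°
axis k = ((R−Rᵀ)₃₂, (R−Rᵀ)₁₃, (R−Rᵀ)₂₁) / (2 sinθ) = (+0.513801, +0.678020, -0.525640)
rvec = θ·k = (+0.103978, +0.137210, -0.106373)

rvec=(0.1040, 0.1372, -0.1064) tvec=(-0.2580, 0.0587, 1.0397)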